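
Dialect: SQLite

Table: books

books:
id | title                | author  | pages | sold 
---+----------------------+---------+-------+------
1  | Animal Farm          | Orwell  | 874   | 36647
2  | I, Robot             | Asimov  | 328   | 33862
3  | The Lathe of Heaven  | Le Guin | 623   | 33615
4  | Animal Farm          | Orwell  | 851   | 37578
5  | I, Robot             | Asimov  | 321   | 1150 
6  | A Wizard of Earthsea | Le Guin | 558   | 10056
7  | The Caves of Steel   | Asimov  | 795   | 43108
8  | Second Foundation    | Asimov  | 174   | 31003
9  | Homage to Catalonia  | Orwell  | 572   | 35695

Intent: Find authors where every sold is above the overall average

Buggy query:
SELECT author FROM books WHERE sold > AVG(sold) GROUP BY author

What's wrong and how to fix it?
Bug: AVG() is an aggregate; it can't sit directly in WHERE

Fix: Compute the overall average in a scalar subquery and compare each group's MIN against it in HAVING

Corrected query:
SELECT author FROM books GROUP BY author HAVING MIN(sold) > (SELECT AVG(sold) FROM books)

Result:
author
------
Orwell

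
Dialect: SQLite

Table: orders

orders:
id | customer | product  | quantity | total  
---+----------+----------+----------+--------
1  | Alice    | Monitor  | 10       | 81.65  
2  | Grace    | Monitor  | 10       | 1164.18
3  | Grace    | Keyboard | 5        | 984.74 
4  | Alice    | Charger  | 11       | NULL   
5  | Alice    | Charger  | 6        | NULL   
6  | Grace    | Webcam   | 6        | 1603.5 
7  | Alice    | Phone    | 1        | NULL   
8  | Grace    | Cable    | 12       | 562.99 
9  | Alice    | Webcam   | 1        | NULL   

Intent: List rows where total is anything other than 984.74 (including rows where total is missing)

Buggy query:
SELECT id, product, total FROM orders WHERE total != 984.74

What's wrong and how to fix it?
Bug: Inequality against NULL is unknown, not true; rows with NULL are dropped

Fix: Handle NULL separately with IS NULL alongside the inequality

Corrected query:
SELECT id, product, total FROM orders WHERE total != 984.74 OR total IS NULL

Result:
id | product | total  
---+---------+--------
1  | Monitor | 81.65  
2  | Monitor | 1164.18
4  | Charger | NULL   
5  | Charger | NULL   
6  | Webcam  | 1603.5 
7  | Phone   | NULL   
8  | Cable   | 562.99 
9  | Webcam  | NULL   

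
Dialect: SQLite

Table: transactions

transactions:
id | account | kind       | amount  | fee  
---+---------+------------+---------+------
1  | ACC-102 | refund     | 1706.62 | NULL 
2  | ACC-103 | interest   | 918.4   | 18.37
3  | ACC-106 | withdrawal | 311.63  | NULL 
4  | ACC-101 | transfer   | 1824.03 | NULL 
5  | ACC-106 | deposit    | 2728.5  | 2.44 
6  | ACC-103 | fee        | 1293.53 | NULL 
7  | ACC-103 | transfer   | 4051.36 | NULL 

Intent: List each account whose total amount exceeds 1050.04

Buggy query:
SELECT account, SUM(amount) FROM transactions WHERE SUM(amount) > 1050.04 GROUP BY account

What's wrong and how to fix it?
Bug: WHERE runs before GROUP BY, so aggregates aren't available there

Fix: Use HAVING (which filters groups after aggregation) instead of WHERE

Corrected query:
SELECT account, SUM(amount) FROM transactions GROUP BY account HAVING SUM(amount) > 1050.04

Result:
account | SUM(amount)
--------+------------
ACC-101 | 1824.03    
ACC-102 | 1706.62    
ACC-103 | 6263.29    
ACC-106 | 3040.13    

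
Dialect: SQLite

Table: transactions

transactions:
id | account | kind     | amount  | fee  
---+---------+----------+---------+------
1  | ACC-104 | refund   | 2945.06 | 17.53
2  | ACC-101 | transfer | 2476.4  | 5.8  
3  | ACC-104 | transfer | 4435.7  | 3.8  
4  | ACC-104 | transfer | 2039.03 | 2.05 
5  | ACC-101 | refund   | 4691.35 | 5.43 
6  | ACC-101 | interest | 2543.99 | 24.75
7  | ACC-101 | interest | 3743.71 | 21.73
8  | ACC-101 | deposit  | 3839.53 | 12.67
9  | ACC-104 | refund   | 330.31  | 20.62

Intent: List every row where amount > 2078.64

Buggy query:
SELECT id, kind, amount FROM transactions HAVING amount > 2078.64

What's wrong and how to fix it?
Bug: This is a non-aggregate query (no GROUP BY, no aggregates), so in SQLite the HAVING clause is invalid here; a row-level condition belongs in WHERE

Fix: Use WHERE for row-level filtering

Corrected query:
SELECT id, kind, amount FROM transactions WHERE amount > 2078.64

Result:
id | kind     | amount 
---+----------+--------
1  | refund   | 2945.06
2  | transfer | 2476.4 
3  | transfer | 4435.7 
5  | refund   | 4691.35
6  | interest | 2543.99
7  | interest | 3743.71
8  | deposit  | 3839.53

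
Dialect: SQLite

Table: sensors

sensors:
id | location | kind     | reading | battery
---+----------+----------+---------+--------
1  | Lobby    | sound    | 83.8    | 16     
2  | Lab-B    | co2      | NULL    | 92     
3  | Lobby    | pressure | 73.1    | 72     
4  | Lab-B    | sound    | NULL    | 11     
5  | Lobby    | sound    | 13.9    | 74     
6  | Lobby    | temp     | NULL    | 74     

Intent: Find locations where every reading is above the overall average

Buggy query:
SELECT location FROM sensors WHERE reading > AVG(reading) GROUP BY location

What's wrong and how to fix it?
Bug: WHERE evaluates per row before aggregation, so AVG() is unavailable

Fix: Compute the overall average in a scalar subquery and compare each group's MIN against it in HAVING

Corrected query:
SELECT location FROM sensors GROUP BY location HAVING MIN(reading) > (SELECT AVG(reading) FROM sensors)

Result:
(no rows)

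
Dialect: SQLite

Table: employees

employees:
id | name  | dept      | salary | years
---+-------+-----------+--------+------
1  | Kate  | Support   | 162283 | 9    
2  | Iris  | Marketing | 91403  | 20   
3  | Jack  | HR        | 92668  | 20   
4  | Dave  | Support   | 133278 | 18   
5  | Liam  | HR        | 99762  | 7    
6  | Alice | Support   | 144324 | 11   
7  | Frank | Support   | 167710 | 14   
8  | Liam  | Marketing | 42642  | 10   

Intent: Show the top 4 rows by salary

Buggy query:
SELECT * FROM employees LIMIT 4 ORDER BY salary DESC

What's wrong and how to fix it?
Bug: LIMIT must come after ORDER BY

Fix: Sort with ORDER BY, then apply LIMIT

Corrected query:
SELECT * FROM employees ORDER BY salary DESC LIMIT 4

Result:
id | name  | dept    | salary | years
---+-------+---------+--------+------
7  | Frank | Support | 167710 | 14   
1  | Kate  | Support | 162283 | 9    
6  | Alice | Support | 144324 | 11   
4  | Dave  | Support | 133278 | 18   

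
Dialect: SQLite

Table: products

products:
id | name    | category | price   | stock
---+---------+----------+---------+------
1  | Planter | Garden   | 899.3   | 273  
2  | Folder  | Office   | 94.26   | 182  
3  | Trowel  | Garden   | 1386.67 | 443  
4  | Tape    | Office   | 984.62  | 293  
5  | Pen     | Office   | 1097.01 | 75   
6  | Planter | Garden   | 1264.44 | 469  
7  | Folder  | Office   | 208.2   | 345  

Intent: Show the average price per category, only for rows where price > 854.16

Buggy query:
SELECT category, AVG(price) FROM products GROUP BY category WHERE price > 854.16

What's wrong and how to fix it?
Bug: WHERE cannot follow GROUP BY

Fix: Place WHERE between FROM and GROUP BY

Corrected query:
SELECT category, AVG(price) FROM products WHERE price > 854.16 GROUP BY category

Result:
category | AVG(price)
---------+-----------
Garden   | 1183.47   
Office   | 1040.815  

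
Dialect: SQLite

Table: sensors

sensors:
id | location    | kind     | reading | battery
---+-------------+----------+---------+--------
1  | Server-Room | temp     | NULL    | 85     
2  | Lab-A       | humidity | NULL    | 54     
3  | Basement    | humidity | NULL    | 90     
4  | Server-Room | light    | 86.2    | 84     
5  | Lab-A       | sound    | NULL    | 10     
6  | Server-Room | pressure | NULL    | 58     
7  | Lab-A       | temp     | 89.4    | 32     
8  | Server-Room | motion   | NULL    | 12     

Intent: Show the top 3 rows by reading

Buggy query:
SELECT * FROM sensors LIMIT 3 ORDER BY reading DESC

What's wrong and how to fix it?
Bug: LIMIT must come after ORDER BY

Fix: Sort with ORDER BY, then apply LIMIT

Corrected query:
SELECT * FROM sensors ORDER BY reading DESC LIMIT 3

Result:
id | location    | kind  | reading | battery
---+-------------+-------+---------+--------
7  | Lab-A       | temp  | 89.4    | 32     
4  | Server-Room | light | 86.2    | 84     
1  | Server-Room | temp  | NULL    | 85     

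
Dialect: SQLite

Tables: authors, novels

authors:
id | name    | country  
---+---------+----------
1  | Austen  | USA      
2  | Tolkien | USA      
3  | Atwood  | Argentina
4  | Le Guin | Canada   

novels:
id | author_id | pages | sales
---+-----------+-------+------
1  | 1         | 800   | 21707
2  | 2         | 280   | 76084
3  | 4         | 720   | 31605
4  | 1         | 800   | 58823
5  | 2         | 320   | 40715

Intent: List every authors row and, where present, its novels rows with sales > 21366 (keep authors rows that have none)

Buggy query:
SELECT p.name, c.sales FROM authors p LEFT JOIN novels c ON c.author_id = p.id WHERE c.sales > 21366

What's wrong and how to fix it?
Bug: Filtering c.sales in WHERE discards the NULL rows produced by LEFT JOIN, turning it into an inner join

Fix: Put 'c.sales > 21366' in the JOIN's ON clause instead of WHERE

Corrected query:
SELECT p.name, c.sales FROM authors p LEFT JOIN novels c ON c.author_id = p.id AND c.sales > 21366

Result:
name    | sales
--------+------
Austen  | 21707
Austen  | 58823
Tolkien | 40715
Tolkien | 76084
Atwood  | NULL 
Le Guin | 31605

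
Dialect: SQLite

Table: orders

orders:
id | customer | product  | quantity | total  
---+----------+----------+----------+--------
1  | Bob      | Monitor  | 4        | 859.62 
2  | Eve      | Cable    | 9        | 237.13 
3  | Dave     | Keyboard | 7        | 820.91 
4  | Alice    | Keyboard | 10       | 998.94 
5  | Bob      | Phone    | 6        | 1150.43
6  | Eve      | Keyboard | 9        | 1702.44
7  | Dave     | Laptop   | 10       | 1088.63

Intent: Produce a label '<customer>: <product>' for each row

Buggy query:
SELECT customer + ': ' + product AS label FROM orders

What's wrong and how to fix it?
Bug: '+' is numeric addition; on text columns SQLite converts them to 0 instead of concatenating

Fix: Use the || operator for string concatenation

Corrected query:
SELECT customer || ': ' || product AS label FROM orders

Result:
label          
---------------
Bob: Monitor   
Eve: Cable     
Dave: Keyboard 
Alice: Keyboard
Bob: Phone     
Eve: Keyboard  
Dave: Laptop   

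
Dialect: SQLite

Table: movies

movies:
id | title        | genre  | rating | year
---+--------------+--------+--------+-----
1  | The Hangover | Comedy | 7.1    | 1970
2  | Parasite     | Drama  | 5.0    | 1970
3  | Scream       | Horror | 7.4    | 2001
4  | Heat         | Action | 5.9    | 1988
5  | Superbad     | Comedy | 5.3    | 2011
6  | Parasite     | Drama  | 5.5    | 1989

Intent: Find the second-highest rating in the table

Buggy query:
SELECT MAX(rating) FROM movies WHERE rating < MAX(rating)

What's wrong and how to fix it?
Bug: The inner MAX is an aggregate inside WHERE, which is not allowed

Fix: Put the inner MAX in a scalar subquery

Corrected query:
SELECT MAX(rating) FROM movies WHERE rating < (SELECT MAX(rating) FROM movies)

Result:
MAX(rating)
-----------
7.1        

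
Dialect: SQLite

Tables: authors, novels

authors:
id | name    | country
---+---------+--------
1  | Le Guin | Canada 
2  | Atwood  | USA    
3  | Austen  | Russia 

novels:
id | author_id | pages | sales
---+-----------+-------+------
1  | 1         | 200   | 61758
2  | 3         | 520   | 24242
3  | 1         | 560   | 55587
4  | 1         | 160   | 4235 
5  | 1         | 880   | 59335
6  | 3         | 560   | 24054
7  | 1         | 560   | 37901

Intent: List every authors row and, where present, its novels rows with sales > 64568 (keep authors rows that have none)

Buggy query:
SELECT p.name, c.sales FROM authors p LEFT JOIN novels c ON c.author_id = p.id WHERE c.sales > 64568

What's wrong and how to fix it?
Bug: Filtering c.sales in WHERE discards the NULL rows produced by LEFT JOIN, turning it into an inner join

Fix: Move the right-table condition into the ON clause so unmatched parents are kept

Corrected query:
SELECT p.name, c.sales FROM authors p LEFT JOIN novels c ON c.author_id = p.id AND c.sales > 64568

Result:
name    | sales
--------+------
Le Guin | NULL 
Atwood  | NULL 
Austen  | NULL 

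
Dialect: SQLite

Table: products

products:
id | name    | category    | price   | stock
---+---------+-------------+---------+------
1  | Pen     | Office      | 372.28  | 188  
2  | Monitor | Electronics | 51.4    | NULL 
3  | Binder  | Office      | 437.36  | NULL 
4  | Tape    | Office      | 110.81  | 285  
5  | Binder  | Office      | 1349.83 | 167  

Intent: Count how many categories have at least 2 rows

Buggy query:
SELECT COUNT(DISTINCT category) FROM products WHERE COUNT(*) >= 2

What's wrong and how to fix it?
Bug: COUNT(*) cannot appear in WHERE; the per-group count doesn't exist yet

Fix: Group first with HAVING COUNT(*) >= 2, then COUNT the resulting groups

Corrected query:
SELECT COUNT(*) FROM (SELECT category FROM products GROUP BY category HAVING COUNT(*) >= 2)

Result:
COUNT(*)
--------
1       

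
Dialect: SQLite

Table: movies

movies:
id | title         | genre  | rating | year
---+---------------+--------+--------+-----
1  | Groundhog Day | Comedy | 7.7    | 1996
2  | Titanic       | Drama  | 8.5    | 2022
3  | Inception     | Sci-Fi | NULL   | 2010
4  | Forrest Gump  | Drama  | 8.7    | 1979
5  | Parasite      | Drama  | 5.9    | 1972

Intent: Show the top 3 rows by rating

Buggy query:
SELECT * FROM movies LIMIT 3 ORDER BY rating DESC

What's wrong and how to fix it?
Bug: LIMIT must come after ORDER BY

Fix: Sort with ORDER BY, then apply LIMIT

Corrected query:
SELECT * FROM movies ORDER BY rating DESC LIMIT 3

Result:
id | title         | genre  | rating | year
---+---------------+--------+--------+-----
4  | Forrest Gump  | Drama  | 8.7    | 1979
2  | Titanic       | Drama  | 8.5    | 2022
1  | Groundhog Day | Comedy | 7.7    | 1996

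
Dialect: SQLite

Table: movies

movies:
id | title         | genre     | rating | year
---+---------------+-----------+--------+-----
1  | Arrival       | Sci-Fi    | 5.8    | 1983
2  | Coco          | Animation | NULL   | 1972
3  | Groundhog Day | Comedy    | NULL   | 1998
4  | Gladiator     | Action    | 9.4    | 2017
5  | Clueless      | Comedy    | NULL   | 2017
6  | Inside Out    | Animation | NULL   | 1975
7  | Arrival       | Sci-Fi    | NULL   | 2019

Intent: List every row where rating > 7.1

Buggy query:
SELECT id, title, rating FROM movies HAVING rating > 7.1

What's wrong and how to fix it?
Bug: HAVING filters the output of aggregation, but this query has no GROUP BY and no aggregate functions, so SQLite rejects it (HAVING clause on a non-aggregate query); the condition here is per row

Fix: Replace HAVING with WHERE since the condition applies to individual rows

Corrected query:
SELECT id, title, rating FROM movies WHERE rating > 7.1

Result:
id | title     | rating
---+-----------+-------
4  | Gladiator | 9.4   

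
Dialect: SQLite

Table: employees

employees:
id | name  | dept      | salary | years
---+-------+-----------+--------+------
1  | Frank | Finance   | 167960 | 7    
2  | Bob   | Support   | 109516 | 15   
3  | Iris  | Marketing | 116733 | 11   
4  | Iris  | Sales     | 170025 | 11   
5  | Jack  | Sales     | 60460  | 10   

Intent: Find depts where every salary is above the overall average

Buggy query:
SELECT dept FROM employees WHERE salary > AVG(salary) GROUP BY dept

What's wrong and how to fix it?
Bug: AVG() is an aggregate; it can't sit directly in WHERE

Fix: Compute the overall average in a scalar subquery and compare each group's MIN against it in HAVING

Corrected query:
SELECT dept FROM employees GROUP BY dept HAVING MIN(salary) > (SELECT AVG(salary) FROM employees)

Result:
dept   
-------
Finance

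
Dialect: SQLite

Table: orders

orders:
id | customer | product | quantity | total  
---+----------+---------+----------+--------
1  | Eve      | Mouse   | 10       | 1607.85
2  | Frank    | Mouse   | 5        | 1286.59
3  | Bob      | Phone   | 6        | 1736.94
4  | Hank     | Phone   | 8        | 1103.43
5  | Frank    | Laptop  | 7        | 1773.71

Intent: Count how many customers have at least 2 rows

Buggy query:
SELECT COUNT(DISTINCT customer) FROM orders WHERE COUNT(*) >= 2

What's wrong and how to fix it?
Bug: COUNT(*) cannot appear in WHERE; the per-group count doesn't exist yet

Fix: Group first with HAVING COUNT(*) >= 2, then COUNT the resulting groups

Corrected query:
SELECT COUNT(*) FROM (SELECT customer FROM orders GROUP BY customer HAVING COUNT(*) >= 2)

Result:
COUNT(*)
--------
1       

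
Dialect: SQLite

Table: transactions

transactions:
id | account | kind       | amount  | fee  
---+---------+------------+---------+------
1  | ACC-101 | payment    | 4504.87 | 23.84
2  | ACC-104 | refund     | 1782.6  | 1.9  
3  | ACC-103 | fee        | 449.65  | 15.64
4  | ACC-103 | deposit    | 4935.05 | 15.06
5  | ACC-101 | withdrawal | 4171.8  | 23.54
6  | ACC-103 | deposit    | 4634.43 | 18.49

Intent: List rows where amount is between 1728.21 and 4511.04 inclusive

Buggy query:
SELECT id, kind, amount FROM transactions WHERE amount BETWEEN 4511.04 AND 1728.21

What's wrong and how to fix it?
Bug: BETWEEN expects the lower bound first; with 4511.04 AND 1728.21 the range is empty

Fix: Swap the bounds so the smaller value comes first

Corrected query:
SELECT id, kind, amount FROM transactions WHERE amount BETWEEN 1728.21 AND 4511.04

Result:
id | kind       | amount 
---+------------+--------
1  | payment    | 4504.87
2  | refund     | 1782.6 
5  | withdrawal | 4171.8 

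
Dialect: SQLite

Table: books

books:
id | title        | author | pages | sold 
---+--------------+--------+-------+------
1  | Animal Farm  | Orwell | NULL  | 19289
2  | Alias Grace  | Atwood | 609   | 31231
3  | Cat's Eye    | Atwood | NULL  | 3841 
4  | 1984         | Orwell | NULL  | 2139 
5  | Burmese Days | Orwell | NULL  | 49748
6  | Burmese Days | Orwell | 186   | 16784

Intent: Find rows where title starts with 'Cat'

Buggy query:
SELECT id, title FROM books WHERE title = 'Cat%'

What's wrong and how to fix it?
Bug: '=' compares the literal string including the % character; pattern matching needs LIKE

Fix: Use LIKE for wildcard pattern matching

Corrected query:
SELECT id, title FROM books WHERE title LIKE 'Cat%'

Result:
id | title    
---+----------
3  | Cat's Eye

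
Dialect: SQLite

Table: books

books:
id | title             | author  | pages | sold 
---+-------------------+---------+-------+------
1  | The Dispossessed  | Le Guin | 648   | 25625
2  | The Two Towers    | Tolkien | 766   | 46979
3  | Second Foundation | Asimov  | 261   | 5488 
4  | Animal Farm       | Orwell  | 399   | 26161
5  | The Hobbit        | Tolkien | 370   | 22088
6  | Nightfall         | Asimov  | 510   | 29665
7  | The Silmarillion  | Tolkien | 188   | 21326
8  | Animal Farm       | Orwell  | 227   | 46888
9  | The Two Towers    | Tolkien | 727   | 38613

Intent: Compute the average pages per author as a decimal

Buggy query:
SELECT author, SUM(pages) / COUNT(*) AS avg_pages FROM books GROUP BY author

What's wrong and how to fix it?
Bug: Both operands are integers, so '/' performs integer division and truncates

Fix: Cast one side to REAL so the division keeps the fractional part

Corrected query:
SELECT author, SUM(pages) * 1.0 / COUNT(*) AS avg_pages FROM books GROUP BY author

Result:
author  | avg_pages
--------+----------
Asimov  | 385.5    
Le Guin | 648      
Orwell  | 313      
Tolkien | 512.75   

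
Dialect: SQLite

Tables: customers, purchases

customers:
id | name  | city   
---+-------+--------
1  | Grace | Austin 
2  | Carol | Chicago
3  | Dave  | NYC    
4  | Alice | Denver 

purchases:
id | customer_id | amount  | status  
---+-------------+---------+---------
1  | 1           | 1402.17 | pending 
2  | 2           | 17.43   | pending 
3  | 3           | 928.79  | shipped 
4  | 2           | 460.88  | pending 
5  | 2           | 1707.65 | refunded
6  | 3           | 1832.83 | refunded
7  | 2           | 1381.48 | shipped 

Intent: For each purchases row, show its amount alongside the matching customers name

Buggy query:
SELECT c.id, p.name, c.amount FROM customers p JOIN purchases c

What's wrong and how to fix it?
Bug: Missing join condition: each purchases row is matched to all customers rows instead of just its own

Fix: Specify the join condition linking the foreign key to the parent id

Corrected query:
SELECT c.id, p.name, c.amount FROM customers p JOIN purchases c ON c.customer_id = p.id

Result:
id | name  | amount 
---+-------+--------
1  | Grace | 1402.17
2  | Carol | 17.43  
3  | Dave  | 928.79 
4  | Carol | 460.88 
5  | Carol | 1707.65
6  | Dave  | 1832.83
7  | Carol | 1381.48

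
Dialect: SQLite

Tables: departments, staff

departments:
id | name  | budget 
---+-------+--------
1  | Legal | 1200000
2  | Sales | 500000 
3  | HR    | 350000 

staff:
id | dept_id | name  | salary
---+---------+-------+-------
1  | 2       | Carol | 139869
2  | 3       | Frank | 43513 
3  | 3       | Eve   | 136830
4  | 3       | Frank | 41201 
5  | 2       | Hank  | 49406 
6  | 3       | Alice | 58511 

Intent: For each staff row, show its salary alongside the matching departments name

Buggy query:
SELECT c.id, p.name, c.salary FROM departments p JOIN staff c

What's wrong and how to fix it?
Bug: JOIN with no ON clause produces a cartesian product; every staff row pairs with every departments row

Fix: Add ON c.dept_id = p.id to the JOIN

Corrected query:
SELECT c.id, p.name, c.salary FROM departments p JOIN staff c ON c.dept_id = p.id

Result:
id | name  | salary
---+-------+-------
1  | Sales | 139869
2  | HR    | 43513 
3  | HR    | 136830
4  | HR    | 41201 
5  | Sales | 49406 
6  | HR    | 58511 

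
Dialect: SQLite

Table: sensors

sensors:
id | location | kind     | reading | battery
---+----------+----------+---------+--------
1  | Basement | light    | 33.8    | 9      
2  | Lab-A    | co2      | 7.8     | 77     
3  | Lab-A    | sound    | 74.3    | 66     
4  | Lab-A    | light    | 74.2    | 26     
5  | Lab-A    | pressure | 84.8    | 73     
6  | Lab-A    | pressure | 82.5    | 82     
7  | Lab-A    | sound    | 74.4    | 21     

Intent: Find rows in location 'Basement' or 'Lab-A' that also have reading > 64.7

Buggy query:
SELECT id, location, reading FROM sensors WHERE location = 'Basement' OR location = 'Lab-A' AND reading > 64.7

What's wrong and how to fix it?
Bug: Without parentheses, AND is evaluated before OR, so the reading filter only applies to the 'Lab-A' branch

Fix: Group the OR with parentheses (or use IN), then AND the threshold

Corrected query:
SELECT id, location, reading FROM sensors WHERE (location = 'Basement' OR location = 'Lab-A') AND reading > 64.7

Result:
id | location | reading
---+----------+--------
3  | Lab-A    | 74.3   
4  | Lab-A    | 74.2   
5  | Lab-A    | 84.8   
6  | Lab-A    | 82.5   
7  | Lab-A    | 74.4   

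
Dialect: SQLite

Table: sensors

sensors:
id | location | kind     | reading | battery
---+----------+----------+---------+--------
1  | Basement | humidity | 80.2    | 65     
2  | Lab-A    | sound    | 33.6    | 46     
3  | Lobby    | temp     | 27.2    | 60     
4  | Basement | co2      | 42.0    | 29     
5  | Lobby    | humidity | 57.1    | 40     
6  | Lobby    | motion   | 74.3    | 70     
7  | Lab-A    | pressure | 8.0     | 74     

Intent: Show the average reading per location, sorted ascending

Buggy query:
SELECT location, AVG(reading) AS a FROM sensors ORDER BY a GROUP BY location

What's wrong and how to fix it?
Bug: GROUP BY must precede ORDER BY

Fix: Move ORDER BY to the end, after GROUP BY

Corrected query:
SELECT location, AVG(reading) AS a FROM sensors GROUP BY location ORDER BY a

Result:
location | a        
---------+----------
Lab-A    | 20.8     
Lobby    | 52.866667
Basement | 61.1     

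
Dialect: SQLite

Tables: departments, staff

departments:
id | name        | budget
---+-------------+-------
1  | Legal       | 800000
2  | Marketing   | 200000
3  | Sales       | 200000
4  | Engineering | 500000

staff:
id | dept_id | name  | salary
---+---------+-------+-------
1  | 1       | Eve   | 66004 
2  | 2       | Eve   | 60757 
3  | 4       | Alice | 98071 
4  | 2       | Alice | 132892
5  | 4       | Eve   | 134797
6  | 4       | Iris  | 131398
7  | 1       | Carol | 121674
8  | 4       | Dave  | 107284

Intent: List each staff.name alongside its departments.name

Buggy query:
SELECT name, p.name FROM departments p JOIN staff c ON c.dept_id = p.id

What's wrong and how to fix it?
Bug: Both tables have a 'name' column; the unqualified reference is ambiguous

Fix: Qualify the column with its table alias (c.name)

Corrected query:
SELECT c.name, p.name FROM departments p JOIN staff c ON c.dept_id = p.id

Result:
name  | name       
------+------------
Eve   | Legal      
Eve   | Marketing  
Alice | Engineering
Alice | Marketing  
Eve   | Engineering
Iris  | Engineering
Carol | Legal      
Dave  | Engineering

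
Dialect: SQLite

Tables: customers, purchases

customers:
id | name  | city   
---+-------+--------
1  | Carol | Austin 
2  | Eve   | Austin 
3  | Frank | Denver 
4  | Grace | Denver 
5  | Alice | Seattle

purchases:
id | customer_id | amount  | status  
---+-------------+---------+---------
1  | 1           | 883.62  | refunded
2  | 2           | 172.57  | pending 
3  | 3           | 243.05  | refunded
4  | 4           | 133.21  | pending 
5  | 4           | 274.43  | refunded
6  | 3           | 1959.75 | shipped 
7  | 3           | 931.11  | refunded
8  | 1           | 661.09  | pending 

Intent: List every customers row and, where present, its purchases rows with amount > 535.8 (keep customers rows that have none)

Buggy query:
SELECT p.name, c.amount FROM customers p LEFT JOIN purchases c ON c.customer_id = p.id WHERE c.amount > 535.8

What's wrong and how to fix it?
Bug: Filtering c.amount in WHERE discards the NULL rows produced by LEFT JOIN, turning it into an inner join

Fix: Put 'c.amount > 535.8' in the JOIN's ON clause instead of WHERE

Corrected query:
SELECT p.name, c.amount FROM customers p LEFT JOIN purchases c ON c.customer_id = p.id AND c.amount > 535.8

Result:
name  | amount 
------+--------
Carol | 661.09 
Carol | 883.62 
Eve   | NULL   
Frank | 931.11 
Frank | 1959.75
Grace | NULL   
Alice | NULL   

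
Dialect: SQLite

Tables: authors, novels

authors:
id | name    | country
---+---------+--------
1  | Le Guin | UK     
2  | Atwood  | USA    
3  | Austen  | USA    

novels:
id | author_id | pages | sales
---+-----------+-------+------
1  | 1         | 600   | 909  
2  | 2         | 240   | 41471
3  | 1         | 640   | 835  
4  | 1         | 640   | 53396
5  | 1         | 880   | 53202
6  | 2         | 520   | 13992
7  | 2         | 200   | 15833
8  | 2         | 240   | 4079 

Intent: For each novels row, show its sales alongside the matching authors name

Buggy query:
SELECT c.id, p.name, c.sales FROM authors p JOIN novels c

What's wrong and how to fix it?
Bug: Missing join condition: each novels row is matched to all authors rows instead of just its own

Fix: Add ON c.author_id = p.id to the JOIN

Corrected query:
SELECT c.id, p.name, c.sales FROM authors p JOIN novels c ON c.author_id = p.id

Result:
id | name    | sales
---+---------+------
1  | Le Guin | 909  
2  | Atwood  | 41471
3  | Le Guin | 835  
4  | Le Guin | 53396
5  | Le Guin | 53202
6  | Atwood  | 13992
7  | Atwood  | 15833
8  | Atwood  | 4079 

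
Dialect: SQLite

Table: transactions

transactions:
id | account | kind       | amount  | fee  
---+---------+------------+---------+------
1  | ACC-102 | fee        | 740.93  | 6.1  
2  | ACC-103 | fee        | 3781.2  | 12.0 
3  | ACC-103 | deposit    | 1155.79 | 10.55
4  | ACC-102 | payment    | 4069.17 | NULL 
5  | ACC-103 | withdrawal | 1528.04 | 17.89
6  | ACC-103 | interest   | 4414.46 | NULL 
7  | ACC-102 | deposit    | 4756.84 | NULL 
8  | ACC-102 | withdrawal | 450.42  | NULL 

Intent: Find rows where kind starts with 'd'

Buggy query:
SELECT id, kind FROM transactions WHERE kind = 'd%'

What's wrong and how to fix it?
Bug: '=' compares the literal string including the % character; pattern matching needs LIKE

Fix: Replace '=' with LIKE so 'd%' is treated as a pattern

Corrected query:
SELECT id, kind FROM transactions WHERE kind LIKE 'd%'

Result:
id | kind   
---+--------
3  | deposit
7  | deposit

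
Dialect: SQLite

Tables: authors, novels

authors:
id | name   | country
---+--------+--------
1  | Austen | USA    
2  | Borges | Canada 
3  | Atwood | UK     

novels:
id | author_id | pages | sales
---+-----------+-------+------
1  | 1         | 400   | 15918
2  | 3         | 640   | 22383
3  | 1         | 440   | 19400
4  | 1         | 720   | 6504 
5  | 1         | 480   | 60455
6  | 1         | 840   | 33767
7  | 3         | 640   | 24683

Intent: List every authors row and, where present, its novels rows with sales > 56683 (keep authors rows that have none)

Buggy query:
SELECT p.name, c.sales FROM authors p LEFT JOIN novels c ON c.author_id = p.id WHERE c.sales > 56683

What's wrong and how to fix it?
Bug: A WHERE condition on the right-hand table after LEFT JOIN drops unmatched parents

Fix: Move the right-table condition into the ON clause so unmatched parents are kept

Corrected query:
SELECT p.name, c.sales FROM authors p LEFT JOIN novels c ON c.author_id = p.id AND c.sales > 56683

Result:
name   | sales
-------+------
Austen | 60455
Borges | NULL 
Atwood | NULL 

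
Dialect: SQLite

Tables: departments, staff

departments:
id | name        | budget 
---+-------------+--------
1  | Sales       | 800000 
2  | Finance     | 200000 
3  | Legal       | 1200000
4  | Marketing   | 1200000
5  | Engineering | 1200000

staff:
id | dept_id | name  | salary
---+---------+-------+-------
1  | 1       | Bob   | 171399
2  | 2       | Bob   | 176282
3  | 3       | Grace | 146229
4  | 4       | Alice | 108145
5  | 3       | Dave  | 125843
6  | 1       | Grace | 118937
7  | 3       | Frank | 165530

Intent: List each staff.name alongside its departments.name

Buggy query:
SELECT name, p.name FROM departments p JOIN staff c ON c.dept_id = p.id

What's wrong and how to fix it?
Bug: 'name' exists in both joined tables, so the database can't tell which one is meant

Fix: Prefix ambiguous columns with the table alias

Corrected query:
SELECT c.name, p.name FROM departments p JOIN staff c ON c.dept_id = p.id

Result:
name  | name     
------+----------
Bob   | Sales    
Bob   | Finance  
Grace | Legal    
Alice | Marketing
Dave  | Legal    
Grace | Sales    
Frank | Legal    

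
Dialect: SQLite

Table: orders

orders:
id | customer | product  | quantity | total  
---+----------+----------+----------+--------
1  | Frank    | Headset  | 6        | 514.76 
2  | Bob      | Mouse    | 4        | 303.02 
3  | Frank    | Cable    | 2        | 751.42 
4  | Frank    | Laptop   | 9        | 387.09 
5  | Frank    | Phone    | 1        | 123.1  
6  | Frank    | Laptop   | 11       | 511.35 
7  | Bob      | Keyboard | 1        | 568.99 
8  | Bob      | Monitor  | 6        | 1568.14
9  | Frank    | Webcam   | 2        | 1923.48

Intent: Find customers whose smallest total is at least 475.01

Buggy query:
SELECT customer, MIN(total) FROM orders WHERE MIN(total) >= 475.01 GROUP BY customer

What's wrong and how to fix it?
Bug: Aggregates like MIN are computed per group after WHERE runs

Fix: Replace WHERE with HAVING after the GROUP BY

Corrected query:
SELECT customer, MIN(total) FROM orders GROUP BY customer HAVING MIN(total) >= 475.01

Result:
(no rows)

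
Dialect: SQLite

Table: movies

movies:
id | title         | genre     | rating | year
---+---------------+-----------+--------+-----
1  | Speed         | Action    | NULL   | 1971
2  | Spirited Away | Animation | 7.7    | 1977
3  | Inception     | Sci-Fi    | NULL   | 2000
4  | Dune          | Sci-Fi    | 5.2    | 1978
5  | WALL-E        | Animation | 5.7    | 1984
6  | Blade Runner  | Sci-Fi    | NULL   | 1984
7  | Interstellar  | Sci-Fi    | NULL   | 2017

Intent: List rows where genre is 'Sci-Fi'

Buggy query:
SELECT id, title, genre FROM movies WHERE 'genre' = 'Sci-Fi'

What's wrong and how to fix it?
Bug: 'genre' in single quotes is a string literal, not the column; the comparison is literal-vs-literal and never true

Fix: Remove the quotes around the column name (or use double quotes for an identifier)

Corrected query:
SELECT id, title, genre FROM movies WHERE genre = 'Sci-Fi'

Result:
id | title        | genre 
---+--------------+-------
3  | Inception    | Sci-Fi
4  | Dune         | Sci-Fi
6  | Blade Runner | Sci-Fi
7  | Interstellar | Sci-Fi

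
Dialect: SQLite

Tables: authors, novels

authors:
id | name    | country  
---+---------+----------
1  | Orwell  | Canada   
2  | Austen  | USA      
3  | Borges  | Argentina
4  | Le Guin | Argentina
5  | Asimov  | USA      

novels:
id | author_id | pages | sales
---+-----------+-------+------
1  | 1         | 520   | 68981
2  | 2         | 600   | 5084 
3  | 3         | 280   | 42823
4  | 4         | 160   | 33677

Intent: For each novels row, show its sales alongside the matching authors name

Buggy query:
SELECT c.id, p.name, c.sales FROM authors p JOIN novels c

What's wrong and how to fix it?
Bug: Missing join condition: each novels row is matched to all authors rows instead of just its own

Fix: Specify the join condition linking the foreign key to the parent id

Corrected query:
SELECT c.id, p.name, c.sales FROM authors p JOIN novels c ON c.author_id = p.id

Result:
id | name    | sales
---+---------+------
1  | Orwell  | 68981
2  | Austen  | 5084 
3  | Borges  | 42823
4  | Le Guin | 33677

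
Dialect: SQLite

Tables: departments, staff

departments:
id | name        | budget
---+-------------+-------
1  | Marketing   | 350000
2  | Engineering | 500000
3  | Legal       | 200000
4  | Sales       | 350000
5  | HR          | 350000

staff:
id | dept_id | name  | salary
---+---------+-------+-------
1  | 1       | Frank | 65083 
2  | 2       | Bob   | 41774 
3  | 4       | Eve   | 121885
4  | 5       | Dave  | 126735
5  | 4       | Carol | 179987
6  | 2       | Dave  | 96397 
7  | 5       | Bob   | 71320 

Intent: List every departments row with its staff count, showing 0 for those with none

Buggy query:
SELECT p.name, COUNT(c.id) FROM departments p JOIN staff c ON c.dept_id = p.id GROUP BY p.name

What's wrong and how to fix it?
Bug: An inner join excludes parents with zero children

Fix: Switch to LEFT JOIN to retain unmatched parent rows

Corrected query:
SELECT p.name, COUNT(c.id) FROM departments p LEFT JOIN staff c ON c.dept_id = p.id GROUP BY p.name

Result:
name        | COUNT(c.id)
------------+------------
Engineering | 2          
HR          | 2          
Legal       | 0          
Marketing   | 1          
Sales       | 2          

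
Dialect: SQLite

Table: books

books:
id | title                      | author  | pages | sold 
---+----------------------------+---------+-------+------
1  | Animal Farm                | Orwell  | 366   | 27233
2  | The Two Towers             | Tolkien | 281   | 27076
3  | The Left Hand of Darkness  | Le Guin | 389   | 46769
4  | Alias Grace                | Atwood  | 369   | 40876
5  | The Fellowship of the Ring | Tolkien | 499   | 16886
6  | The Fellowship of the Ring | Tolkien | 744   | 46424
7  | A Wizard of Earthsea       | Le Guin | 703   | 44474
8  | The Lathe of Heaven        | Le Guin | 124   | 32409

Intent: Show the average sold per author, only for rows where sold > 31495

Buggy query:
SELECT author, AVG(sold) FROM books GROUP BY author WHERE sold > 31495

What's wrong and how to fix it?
Bug: Row-level WHERE must come before GROUP BY in the clause order

Fix: Move the WHERE clause before GROUP BY

Corrected query:
SELECT author, AVG(sold) FROM books WHERE sold > 31495 GROUP BY author

Result:
author  | AVG(sold)   
--------+-------------
Atwood  | 40876       
Le Guin | 41217.333333
Tolkien | 46424       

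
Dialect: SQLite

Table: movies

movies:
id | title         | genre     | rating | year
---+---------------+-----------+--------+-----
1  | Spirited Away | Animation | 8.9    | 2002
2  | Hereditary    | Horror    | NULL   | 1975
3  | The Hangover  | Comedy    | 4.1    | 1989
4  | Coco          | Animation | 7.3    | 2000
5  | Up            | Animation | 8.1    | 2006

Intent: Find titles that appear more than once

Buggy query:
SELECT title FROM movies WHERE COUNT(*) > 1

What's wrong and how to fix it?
Bug: COUNT(*) is an aggregate and cannot be used in WHERE

Fix: Group first, then use HAVING for the count condition

Corrected query:
SELECT title FROM movies GROUP BY title HAVING COUNT(*) > 1

Result:
(no rows)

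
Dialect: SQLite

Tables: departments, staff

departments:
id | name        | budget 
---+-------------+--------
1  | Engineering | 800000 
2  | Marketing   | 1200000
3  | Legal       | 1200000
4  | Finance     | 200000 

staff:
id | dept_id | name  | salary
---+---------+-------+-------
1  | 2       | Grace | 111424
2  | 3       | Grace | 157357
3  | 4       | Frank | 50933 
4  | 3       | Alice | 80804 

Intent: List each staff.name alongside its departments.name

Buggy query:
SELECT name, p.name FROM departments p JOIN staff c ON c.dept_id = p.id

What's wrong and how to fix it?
Bug: 'name' exists in both joined tables, so the database can't tell which one is meant

Fix: Prefix ambiguous columns with the table alias

Corrected query:
SELECT c.name, p.name FROM departments p JOIN staff c ON c.dept_id = p.id

Result:
name  | name     
------+----------
Grace | Marketing
Grace | Legal    
Frank | Finance  
Alice | Legal    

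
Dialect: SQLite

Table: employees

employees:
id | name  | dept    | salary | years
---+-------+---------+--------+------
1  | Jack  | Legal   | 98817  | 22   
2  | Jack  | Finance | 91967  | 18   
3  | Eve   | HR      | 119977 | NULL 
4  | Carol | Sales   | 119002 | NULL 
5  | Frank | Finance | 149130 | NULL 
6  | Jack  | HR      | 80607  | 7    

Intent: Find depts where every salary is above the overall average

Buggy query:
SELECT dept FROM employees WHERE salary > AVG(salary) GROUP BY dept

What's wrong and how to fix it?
Bug: WHERE evaluates per row before aggregation, so AVG() is unavailable

Fix: Use a subquery for AVG and a HAVING MIN(...) filter so the condition holds for every row in the group

Corrected query:
SELECT dept FROM employees GROUP BY dept HAVING MIN(salary) > (SELECT AVG(salary) FROM employees)

Result:
dept 
-----
Sales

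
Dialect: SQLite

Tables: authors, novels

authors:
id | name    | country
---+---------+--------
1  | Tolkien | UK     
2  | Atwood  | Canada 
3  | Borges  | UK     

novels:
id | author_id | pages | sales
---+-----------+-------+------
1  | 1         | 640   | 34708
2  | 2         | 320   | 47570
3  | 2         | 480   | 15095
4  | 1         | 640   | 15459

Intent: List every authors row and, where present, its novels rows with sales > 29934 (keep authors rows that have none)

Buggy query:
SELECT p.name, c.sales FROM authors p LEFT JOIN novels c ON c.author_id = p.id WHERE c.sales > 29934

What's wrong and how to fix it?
Bug: A WHERE condition on the right-hand table after LEFT JOIN drops unmatched parents

Fix: Move the right-table condition into the ON clause so unmatched parents are kept

Corrected query:
SELECT p.name, c.sales FROM authors p LEFT JOIN novels c ON c.author_id = p.id AND c.sales > 29934

Result:
name    | sales
--------+------
Tolkien | 34708
Atwood  | 47570
Borges  | NULL 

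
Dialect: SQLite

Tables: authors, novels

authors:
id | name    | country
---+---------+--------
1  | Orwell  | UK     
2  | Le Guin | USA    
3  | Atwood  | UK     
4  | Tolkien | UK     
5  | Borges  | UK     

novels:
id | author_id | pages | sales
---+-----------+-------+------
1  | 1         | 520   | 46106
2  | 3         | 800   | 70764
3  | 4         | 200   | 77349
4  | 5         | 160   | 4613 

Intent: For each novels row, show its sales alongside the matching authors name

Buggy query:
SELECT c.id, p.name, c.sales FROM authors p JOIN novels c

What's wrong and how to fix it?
Bug: Missing join condition: each novels row is matched to all authors rows instead of just its own

Fix: Add ON c.author_id = p.id to the JOIN

Corrected query:
SELECT c.id, p.name, c.sales FROM authors p JOIN novels c ON c.author_id = p.id

Result:
id | name    | sales
---+---------+------
1  | Orwell  | 46106
2  | Atwood  | 70764
3  | Tolkien | 77349
4  | Borges  | 4613 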